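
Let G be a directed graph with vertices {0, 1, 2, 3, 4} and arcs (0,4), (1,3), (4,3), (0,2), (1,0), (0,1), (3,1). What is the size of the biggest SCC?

{0, 1, 3, 4} are all mutually reachable — one SCC of size 4.
{2} is an SCC by itself.
The largest has 4 vertices.

4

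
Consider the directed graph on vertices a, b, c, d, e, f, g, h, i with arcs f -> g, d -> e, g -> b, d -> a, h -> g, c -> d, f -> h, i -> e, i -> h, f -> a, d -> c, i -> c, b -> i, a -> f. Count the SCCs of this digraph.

{a, b, c, d, f, g, h, i} are all mutually reachable — one SCC of size 8.
{e} is an SCC by itself.
That gives 2 strongly connected components.

2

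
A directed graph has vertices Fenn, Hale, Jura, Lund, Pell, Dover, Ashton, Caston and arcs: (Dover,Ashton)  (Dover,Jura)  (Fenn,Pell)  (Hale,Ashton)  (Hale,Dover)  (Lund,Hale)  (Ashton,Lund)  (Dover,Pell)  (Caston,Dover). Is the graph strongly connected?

No

There is no directed path from Lund to Caston, so the graph is not strongly connected.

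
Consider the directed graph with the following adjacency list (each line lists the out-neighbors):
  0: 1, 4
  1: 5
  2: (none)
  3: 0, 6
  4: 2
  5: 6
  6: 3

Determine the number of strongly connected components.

3

{0, 1, 3, 5, 6} are all mutually reachable — one SCC of size 5.
{2} is an SCC by itself.
{4} is an SCC by itself.
That gives 3 strongly connected components.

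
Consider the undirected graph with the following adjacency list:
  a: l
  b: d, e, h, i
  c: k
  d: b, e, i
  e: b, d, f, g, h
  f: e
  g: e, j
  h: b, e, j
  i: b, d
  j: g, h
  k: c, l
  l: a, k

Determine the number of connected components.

Starting from a we can reach a, c, k, l. That is one component of size 4.
Starting from b we can reach b, d, e, f, g, h, i, j. That is one component of size 8.
Total: 2 components.

2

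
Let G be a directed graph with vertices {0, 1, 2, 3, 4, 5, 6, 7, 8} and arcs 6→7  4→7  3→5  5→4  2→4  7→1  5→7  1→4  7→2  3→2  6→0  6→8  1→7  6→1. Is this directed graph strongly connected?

No

There is no directed path from 5 to 0, so the graph is not strongly connected.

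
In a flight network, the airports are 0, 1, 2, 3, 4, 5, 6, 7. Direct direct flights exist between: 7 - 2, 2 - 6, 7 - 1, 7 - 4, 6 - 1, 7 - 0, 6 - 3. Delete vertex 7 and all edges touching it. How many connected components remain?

4

With 7 gone, the remaining components are: {0}; {4}; {5}; {1, 2, 3, 6}.
That is 4 components.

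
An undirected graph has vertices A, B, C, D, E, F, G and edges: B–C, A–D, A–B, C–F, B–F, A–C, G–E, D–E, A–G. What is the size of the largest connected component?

7

Starting from A we can reach A, B, C, D, E, F, G. That is one component of size 7.
The largest has 7 vertices.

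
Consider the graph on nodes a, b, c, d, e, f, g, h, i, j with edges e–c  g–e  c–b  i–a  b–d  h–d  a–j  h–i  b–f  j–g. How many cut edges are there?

1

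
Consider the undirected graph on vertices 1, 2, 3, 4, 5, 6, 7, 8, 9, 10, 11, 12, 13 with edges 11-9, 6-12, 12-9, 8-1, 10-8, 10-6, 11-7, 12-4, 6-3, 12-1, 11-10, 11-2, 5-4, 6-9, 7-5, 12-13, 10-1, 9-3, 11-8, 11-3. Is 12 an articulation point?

Yes

Deleting 12 raises the number of components from 1 to 2, so 12 is a cut vertex.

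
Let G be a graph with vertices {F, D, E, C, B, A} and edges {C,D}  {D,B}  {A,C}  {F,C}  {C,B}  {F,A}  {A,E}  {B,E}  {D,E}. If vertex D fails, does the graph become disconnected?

Deleting D leaves 1 component (was 1) (its neighbors B, C, E remain connected to each other), so D is not a cut vertex.

No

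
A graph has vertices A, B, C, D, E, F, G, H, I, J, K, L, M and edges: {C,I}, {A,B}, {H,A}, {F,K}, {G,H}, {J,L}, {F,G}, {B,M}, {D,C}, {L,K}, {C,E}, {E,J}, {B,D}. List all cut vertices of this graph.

Removing B increases the component count from 1 to 2, so B is a cut vertex.
Removing C increases the component count from 1 to 2, so C is a cut vertex.
By contrast removing L leaves 1 component; it is not a cut vertex. No other vertex is a cut vertex either.

B, C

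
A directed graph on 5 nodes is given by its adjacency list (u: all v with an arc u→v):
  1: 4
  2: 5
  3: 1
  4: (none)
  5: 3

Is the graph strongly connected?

There is no directed path from 1 to 5, so the graph is not strongly connected.

No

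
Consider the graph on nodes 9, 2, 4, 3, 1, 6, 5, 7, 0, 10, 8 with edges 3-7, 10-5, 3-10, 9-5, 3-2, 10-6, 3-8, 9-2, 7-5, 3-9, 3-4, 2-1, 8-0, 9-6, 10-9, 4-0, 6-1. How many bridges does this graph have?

The edges on the cycle 3-10-6-1-2-3 are not bridges since each lies on that cycle.
Every edge lies on some cycle, so there are no bridges.

0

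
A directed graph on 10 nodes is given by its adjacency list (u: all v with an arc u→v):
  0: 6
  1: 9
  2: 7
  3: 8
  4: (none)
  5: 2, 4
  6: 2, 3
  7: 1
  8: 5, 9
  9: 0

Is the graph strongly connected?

No

There is no directed path from 4 to 1, so the graph is not strongly connected.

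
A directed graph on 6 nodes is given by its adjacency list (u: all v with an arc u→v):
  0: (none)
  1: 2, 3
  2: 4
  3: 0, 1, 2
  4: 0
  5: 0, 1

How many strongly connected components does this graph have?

{1, 3} are all mutually reachable — one SCC of size 2.
{5} is an SCC by itself.
{4} is an SCC by itself.
{2} is an SCC by itself.
{0} is an SCC by itself.
That gives 5 strongly connected components.

5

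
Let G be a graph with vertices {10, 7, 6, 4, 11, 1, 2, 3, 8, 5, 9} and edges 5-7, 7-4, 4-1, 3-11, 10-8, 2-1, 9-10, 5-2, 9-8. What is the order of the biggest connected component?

5

6 is isolated — a component by itself.
Starting from 3 we can reach 3, 11. That is one component of size 2.
Starting from 8 we can reach 8, 9, 10. That is one component of size 3.
Starting from 1 we can reach 1, 2, 4, 5, 7. That is one component of size 5.
The largest has 5 vertices.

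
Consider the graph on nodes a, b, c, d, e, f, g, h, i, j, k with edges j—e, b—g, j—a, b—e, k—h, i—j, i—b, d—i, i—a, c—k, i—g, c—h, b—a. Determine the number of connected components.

3

f is isolated — a component by itself.
Starting from c we can reach c, h, k. That is one component of size 3.
Starting from a we can reach a, b, d, e, g, i, j. That is one component of size 7.
Total: 3 components.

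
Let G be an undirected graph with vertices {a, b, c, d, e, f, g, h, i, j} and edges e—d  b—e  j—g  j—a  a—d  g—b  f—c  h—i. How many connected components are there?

Starting from h we can reach h, i. That is one component of size 2.
Starting from c we can reach c, f. That is one component of size 2.
Starting from a we can reach a, b, d, e, g, j. That is one component of size 6.
Total: 3 components.

3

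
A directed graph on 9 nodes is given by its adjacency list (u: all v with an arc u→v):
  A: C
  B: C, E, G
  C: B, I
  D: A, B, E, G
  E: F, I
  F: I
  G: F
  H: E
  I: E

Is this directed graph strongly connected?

No

There is no directed path from C to H, so the graph is not strongly connected.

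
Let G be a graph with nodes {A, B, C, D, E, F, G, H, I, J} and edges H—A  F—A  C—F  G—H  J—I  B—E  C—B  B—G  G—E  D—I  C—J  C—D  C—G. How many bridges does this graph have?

The edges on the cycle C-B-E-G-C are not bridges since each lies on that cycle.
Every edge lies on some cycle, so there are no bridges.

0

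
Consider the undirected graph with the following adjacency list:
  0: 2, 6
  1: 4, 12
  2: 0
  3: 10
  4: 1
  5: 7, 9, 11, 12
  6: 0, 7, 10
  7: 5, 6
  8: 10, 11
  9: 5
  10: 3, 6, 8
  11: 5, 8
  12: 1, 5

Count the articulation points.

6

Removing 0 increases the component count from 1 to 2, so 0 is a cut vertex.
Removing 1 increases the component count from 1 to 2, so 1 is a cut vertex.
Removing 5 increases the component count from 1 to 3, so 5 is a cut vertex.
Likewise 6, 10, 12 are cut vertices.
By contrast removing 4 leaves 1 component; it is not a cut vertex. No other vertex is a cut vertex either.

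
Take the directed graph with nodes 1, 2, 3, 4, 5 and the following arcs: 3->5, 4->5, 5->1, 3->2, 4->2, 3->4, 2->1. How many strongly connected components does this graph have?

5

{4} is an SCC by itself.
{3} is an SCC by itself.
{5} is an SCC by itself.
{1} is an SCC by itself.
{2} is an SCC by itself.
That gives 5 strongly connected components.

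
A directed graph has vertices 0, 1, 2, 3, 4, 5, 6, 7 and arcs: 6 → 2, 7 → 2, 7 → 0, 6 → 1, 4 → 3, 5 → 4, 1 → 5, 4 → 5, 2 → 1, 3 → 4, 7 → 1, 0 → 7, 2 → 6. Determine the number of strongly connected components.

{3, 4, 5} are all mutually reachable — one SCC of size 3.
{2, 6} are all mutually reachable — one SCC of size 2.
{0, 7} are all mutually reachable — one SCC of size 2.
{1} is an SCC by itself.
That gives 4 strongly connected components.

4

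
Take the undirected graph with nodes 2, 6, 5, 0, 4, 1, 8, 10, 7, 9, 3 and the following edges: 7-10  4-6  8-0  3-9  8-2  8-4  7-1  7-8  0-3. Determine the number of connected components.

2

5 is isolated — a component by itself.
Starting from 0 we can reach 0, 1, 2, 3, 4, 6, 7, 8, 9, 10. That is one component of size 10.
Total: 2 components.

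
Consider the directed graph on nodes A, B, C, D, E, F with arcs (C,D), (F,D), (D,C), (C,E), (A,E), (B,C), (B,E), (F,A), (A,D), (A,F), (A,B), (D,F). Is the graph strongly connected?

No

There is no directed path from E to F, so the graph is not strongly connected.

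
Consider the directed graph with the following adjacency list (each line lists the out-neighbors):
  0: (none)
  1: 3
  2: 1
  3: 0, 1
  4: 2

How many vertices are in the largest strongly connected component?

2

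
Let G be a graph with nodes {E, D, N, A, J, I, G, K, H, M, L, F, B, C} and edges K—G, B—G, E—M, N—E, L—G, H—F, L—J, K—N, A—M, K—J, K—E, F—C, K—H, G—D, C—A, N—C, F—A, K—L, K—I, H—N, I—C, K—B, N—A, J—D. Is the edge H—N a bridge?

No

After removing H—N, the path H-K-N still connects them, so the edge is not a bridge.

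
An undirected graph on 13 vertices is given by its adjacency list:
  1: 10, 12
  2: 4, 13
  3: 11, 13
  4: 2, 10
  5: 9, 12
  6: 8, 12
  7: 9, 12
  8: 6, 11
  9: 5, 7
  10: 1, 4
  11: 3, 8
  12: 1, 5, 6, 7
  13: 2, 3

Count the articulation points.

1

Removing 12 increases the component count from 1 to 2, so 12 is a cut vertex.
By contrast removing 13 leaves 1 component; it is not a cut vertex. No other vertex is a cut vertex either.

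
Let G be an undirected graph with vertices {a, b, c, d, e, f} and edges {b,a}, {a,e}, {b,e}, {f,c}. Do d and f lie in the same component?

No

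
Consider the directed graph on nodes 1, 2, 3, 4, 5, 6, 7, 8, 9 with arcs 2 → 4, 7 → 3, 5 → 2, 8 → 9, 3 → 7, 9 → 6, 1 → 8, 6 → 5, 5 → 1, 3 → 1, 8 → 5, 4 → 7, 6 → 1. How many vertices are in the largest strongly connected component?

{1, 2, 3, 4, 5, 6, 7, 8, 9} are all mutually reachable — one SCC of size 9.
The largest has 9 vertices.

9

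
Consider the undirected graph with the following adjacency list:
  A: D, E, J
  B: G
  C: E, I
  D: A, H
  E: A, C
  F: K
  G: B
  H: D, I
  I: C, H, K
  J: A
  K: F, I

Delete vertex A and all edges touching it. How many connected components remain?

With A gone, the remaining components are: {J}; {B, G}; {C, D, E, F, H, I, K}.
That is 3 components.

3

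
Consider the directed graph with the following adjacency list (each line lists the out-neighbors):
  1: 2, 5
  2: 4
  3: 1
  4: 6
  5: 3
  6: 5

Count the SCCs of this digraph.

1

{1, 2, 3, 4, 5, 6} are all mutually reachable — one SCC of size 6.
That gives 1 strongly connected component.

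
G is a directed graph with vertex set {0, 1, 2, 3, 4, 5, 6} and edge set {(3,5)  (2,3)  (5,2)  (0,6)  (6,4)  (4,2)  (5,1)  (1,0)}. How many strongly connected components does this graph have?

1

{0, 1, 2, 3, 4, 5, 6} are all mutually reachable — one SCC of size 7.
That gives 1 strongly connected component.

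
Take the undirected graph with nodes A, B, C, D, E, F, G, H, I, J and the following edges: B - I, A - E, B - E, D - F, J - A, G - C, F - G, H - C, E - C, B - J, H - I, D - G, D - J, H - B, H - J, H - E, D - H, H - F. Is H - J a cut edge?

No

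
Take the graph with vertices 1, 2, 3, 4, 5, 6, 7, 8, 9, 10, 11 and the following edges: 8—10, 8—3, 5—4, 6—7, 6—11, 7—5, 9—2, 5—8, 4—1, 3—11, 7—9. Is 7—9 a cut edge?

Yes

Removing 7—9 leaves no path between 7 and 9: the component count goes from 1 to 2. So it is a bridge.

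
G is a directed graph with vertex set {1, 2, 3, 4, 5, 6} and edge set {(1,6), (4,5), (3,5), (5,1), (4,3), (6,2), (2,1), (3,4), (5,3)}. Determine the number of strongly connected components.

{3, 4, 5} are all mutually reachable — one SCC of size 3.
{1, 2, 6} are all mutually reachable — one SCC of size 3.
That gives 2 strongly connected components.

2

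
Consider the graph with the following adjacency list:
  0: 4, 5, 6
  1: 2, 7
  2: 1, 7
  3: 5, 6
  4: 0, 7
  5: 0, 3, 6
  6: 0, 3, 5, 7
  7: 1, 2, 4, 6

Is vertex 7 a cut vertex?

Deleting 7 raises the number of components from 1 to 2, so 7 is a cut vertex.

Yes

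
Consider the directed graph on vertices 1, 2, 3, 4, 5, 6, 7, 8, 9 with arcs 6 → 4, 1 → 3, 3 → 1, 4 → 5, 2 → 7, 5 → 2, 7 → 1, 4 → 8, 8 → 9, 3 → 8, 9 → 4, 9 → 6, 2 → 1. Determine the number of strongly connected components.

1

{1, 2, 3, 4, 5, 6, 7, 8, 9} are all mutually reachable — one SCC of size 9.
That gives 1 strongly connected component.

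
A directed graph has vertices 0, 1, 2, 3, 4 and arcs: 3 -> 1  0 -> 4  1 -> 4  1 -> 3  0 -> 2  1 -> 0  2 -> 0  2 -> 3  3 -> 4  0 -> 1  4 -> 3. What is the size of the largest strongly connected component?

5

{0, 1, 2, 3, 4} are all mutually reachable — one SCC of size 5.
The largest has 5 vertices.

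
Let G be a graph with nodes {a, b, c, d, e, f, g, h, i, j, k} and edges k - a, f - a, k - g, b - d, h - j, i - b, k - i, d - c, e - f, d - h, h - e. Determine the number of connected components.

Starting from a we can reach a, b, c, d, e, f, g, h, i, j, k. That is one component of size 11.
Total: 1 component.

1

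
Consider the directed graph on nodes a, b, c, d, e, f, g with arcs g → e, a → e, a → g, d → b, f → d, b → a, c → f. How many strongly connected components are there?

7

{e} is an SCC by itself.
{c} is an SCC by itself.
{a} is an SCC by itself.
{b} is an SCC by itself.
{g} is an SCC by itself.
(and 2 more singleton SCCs)
That gives 7 strongly connected components.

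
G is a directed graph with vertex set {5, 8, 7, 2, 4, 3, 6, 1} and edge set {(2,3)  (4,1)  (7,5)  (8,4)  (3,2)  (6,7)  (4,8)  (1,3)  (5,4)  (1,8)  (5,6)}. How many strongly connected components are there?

3

{5, 6, 7} are all mutually reachable — one SCC of size 3.
{1, 4, 8} are all mutually reachable — one SCC of size 3.
{2, 3} are all mutually reachable — one SCC of size 2.
That gives 3 strongly connected components.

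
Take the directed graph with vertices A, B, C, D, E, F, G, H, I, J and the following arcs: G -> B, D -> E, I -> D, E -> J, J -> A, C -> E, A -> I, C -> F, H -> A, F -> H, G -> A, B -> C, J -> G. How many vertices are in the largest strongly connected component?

10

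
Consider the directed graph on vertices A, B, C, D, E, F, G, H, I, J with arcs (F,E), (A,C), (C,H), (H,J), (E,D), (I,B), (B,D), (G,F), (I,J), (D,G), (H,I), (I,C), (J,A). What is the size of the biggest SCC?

{A, C, H, I, J} are all mutually reachable — one SCC of size 5.
{D, E, F, G} are all mutually reachable — one SCC of size 4.
{B} is an SCC by itself.
The largest has 5 vertices.

5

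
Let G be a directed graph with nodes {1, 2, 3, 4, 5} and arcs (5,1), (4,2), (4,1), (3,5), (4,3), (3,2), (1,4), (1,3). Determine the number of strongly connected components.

2

{1, 3, 4, 5} are all mutually reachable — one SCC of size 4.
{2} is an SCC by itself.
That gives 2 strongly connected components.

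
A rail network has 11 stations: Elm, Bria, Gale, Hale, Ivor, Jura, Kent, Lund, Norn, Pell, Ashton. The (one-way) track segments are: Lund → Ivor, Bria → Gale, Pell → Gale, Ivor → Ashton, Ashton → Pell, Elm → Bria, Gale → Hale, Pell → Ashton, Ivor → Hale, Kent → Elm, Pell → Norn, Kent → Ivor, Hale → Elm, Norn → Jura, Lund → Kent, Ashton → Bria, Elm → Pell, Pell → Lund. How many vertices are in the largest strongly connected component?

9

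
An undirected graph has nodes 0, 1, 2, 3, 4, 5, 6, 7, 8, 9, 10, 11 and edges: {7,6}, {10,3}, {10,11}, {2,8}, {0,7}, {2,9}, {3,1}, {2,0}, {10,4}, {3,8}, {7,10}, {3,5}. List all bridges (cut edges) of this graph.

The edges on the cycle 2-0-7-10-3-8-2 are not bridges since each lies on that cycle.
But removing 2–9 disconnects 2 from 9; removing 11–10 disconnects 11 from 10; removing 4–10 disconnects 4 from 10; removing 7–6 disconnects 7 from 6 — these are bridges.
In total 6 edges are bridges.

1-3, 10-11, 10-4, 2-9, 3-5, 6-7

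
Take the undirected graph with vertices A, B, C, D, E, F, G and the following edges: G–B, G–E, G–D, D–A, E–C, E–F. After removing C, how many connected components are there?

With C gone, the remaining components are: {A, B, D, E, F, G}.
That is 1 component.

1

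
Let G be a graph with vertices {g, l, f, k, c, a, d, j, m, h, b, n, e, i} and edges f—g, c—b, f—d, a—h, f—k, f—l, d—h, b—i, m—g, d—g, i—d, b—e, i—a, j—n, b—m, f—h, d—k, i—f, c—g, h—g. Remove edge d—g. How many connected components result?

d and g are still connected via d-f-g, so the component count stays at 2.

2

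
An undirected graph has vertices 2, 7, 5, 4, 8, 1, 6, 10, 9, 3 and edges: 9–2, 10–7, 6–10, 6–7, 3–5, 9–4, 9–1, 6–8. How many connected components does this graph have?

Starting from 3 we can reach 3, 5. That is one component of size 2.
Starting from 1 we can reach 1, 2, 4, 9. That is one component of size 4.
Starting from 6 we can reach 6, 7, 8, 10. That is one component of size 4.
Total: 3 components.

3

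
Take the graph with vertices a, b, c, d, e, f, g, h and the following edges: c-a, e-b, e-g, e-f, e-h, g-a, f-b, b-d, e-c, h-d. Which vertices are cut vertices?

Removing e increases the component count from 1 to 2, so e is a cut vertex.
By contrast removing a leaves 1 component; it is not a cut vertex. No other vertex is a cut vertex either.

e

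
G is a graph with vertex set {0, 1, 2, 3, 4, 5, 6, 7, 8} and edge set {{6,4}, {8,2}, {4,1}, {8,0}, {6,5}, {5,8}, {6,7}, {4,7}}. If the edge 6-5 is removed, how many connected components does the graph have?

Before removal there are 2 components.
6-5 is a bridge — removing it separates 6's side from 5's side.
After removal: 3 components.

3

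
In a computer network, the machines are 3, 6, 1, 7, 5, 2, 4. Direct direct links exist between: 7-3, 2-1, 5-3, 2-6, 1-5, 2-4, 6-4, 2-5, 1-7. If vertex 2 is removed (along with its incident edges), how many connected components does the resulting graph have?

2

With 2 gone, the remaining components are: {4, 6}; {1, 3, 5, 7}.
That is 2 components.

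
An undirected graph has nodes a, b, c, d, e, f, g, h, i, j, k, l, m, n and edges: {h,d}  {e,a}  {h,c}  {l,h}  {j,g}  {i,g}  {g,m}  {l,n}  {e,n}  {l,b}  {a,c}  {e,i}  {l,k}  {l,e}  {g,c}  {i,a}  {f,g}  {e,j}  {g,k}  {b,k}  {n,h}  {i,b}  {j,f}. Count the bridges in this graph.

The edges on the cycle e-i-g-j-e are not bridges since each lies on that cycle.
But removing h—d disconnects h from d; removing m—g disconnects m from g — these are bridges.
That makes 2 bridges.

2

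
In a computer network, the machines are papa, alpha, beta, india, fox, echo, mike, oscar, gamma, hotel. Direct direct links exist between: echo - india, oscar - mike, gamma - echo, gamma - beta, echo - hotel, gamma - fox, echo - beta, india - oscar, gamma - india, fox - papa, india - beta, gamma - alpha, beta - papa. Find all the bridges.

alpha-gamma, echo-hotel, india-oscar, mike-oscar

The edges on the cycle echo-india-beta-echo are not bridges since each lies on that cycle.
But removing oscar - mike disconnects oscar from mike; removing hotel - echo disconnects hotel from echo; removing oscar - india disconnects oscar from india; removing gamma - alpha disconnects gamma from alpha — these are bridges.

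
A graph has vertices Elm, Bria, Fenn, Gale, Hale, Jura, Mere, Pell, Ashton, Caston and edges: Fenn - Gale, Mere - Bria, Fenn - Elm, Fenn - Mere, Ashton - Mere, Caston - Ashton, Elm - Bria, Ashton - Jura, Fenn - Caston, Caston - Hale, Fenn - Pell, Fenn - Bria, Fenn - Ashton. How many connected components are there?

1

Starting from Elm we can reach Elm, Bria, Fenn, Gale, Hale, Jura, Mere, Pell, Ashton, Caston. That is one component of size 10.
Total: 1 component.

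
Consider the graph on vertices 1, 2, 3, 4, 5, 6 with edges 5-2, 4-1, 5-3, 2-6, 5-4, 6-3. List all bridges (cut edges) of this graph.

The edges on the cycle 5-2-6-3-5 are not bridges since each lies on that cycle.
But removing 4-1 disconnects 4 from 1; removing 5-4 disconnects 5 from 4 — these are bridges.

1-4, 4-5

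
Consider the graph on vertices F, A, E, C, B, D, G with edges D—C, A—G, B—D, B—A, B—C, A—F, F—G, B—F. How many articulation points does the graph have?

Removing B increases the component count from 2 to 3, so B is a cut vertex.
By contrast removing C leaves 2 components; it is not a cut vertex. No other vertex is a cut vertex either.

1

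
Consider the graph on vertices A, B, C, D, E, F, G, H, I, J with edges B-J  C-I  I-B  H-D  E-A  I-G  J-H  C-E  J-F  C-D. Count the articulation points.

4

Removing C increases the component count from 1 to 2, so C is a cut vertex.
Removing E increases the component count from 1 to 2, so E is a cut vertex.
Removing I increases the component count from 1 to 2, so I is a cut vertex.
Likewise J is a cut vertex.
By contrast removing A leaves 1 component; it is not a cut vertex. No other vertex is a cut vertex either.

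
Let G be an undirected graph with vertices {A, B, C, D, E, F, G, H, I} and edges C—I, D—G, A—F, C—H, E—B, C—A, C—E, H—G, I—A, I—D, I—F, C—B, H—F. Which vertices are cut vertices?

Removing C increases the component count from 1 to 2, so C is a cut vertex.
By contrast removing H leaves 1 component; it is not a cut vertex. No other vertex is a cut vertex either.

C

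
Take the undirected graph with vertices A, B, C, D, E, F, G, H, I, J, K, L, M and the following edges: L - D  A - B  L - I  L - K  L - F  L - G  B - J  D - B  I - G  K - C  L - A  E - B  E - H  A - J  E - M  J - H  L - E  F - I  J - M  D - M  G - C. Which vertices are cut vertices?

L

Removing L increases the component count from 1 to 2, so L is a cut vertex.
By contrast removing D leaves 1 component; it is not a cut vertex. No other vertex is a cut vertex either.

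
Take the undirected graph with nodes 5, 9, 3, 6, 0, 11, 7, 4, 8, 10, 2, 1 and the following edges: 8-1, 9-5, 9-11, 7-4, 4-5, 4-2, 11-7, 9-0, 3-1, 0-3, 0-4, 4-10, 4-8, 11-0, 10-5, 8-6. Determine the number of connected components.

1

Starting from 0 we can reach 0, 1, 2, 3, 4, 5, 6, 7, 8, 9, 10, 11. That is one component of size 12.
Total: 1 component.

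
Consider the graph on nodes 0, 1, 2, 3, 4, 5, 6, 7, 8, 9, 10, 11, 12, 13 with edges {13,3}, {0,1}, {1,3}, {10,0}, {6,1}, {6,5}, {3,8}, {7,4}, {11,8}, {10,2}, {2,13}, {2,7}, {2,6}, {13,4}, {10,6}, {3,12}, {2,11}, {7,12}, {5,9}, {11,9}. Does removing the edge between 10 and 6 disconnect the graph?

No

After removing 10-6, the path 10-2-6 still connects them, so the edge is not a bridge.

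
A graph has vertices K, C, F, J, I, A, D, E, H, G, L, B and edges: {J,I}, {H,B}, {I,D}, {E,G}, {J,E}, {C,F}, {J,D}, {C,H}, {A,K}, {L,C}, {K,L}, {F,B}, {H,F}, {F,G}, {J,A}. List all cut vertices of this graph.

J

Removing J increases the component count from 1 to 2, so J is a cut vertex.
By contrast removing H leaves 1 component; it is not a cut vertex. No other vertex is a cut vertex either.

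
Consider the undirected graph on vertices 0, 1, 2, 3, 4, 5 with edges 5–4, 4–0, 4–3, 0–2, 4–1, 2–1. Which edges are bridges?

3-4, 4-5

The edges on the cycle 4-0-2-1-4 are not bridges since each lies on that cycle.
But removing 4–5 disconnects 4 from 5; removing 3–4 disconnects 3 from 4 — these are bridges.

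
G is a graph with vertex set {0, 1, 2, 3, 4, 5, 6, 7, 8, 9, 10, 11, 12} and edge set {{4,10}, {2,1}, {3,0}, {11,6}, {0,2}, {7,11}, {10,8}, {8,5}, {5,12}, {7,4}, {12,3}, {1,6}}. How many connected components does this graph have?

9 is isolated — a component by itself.
Starting from 0 we can reach 0, 1, 2, 3, 4, 5, 6, 7, 8, 10, 11, 12. That is one component of size 12.
Total: 2 components.

2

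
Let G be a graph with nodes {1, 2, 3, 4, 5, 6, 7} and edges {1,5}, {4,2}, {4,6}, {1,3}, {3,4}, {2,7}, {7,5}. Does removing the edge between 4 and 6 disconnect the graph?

Removing 4 - 6 leaves no path between 4 and 6: the component count goes from 1 to 2. So it is a bridge.

Yes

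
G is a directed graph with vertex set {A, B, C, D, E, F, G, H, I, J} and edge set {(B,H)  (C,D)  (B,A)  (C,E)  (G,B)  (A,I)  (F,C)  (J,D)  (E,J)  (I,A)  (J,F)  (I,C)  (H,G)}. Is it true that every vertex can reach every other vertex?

There is no directed path from I to B, so the graph is not strongly connected.

No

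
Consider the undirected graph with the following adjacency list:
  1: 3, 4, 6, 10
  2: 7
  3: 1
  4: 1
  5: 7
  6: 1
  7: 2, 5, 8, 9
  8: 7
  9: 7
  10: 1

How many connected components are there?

Starting from 2 we can reach 2, 5, 7, 8, 9. That is one component of size 5.
Starting from 1 we can reach 1, 3, 4, 6, 10. That is one component of size 5.
Total: 2 components.

2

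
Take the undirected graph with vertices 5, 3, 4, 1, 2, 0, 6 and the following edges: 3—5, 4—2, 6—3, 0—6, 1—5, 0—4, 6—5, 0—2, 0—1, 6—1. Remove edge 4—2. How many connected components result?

1

4 and 2 are still connected via 4-0-2, so the component count stays at 1.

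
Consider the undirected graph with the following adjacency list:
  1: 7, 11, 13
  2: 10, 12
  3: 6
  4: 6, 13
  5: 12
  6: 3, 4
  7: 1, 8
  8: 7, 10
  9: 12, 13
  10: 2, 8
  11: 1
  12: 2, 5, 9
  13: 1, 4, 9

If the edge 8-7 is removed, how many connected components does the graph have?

1

8 and 7 are still connected via 8-10-2-12-9-13-1-7, so the component count stays at 1.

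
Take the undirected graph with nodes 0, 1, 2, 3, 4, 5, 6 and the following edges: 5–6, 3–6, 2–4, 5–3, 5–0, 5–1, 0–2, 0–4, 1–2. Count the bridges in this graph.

The edges on the cycle 5-3-6-5 are not bridges since each lies on that cycle.
Every edge lies on some cycle, so there are no bridges.

0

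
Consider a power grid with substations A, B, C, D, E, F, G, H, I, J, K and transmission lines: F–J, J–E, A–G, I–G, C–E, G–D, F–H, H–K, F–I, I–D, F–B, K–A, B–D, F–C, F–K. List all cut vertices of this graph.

Removing F increases the component count from 1 to 2, so F is a cut vertex.
By contrast removing J leaves 1 component; it is not a cut vertex. No other vertex is a cut vertex either.

F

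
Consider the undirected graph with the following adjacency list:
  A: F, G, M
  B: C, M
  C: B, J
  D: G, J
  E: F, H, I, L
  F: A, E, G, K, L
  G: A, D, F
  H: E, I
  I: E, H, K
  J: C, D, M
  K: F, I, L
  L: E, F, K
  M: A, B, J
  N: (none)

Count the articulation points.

1

Removing F increases the component count from 2 to 3, so F is a cut vertex.
By contrast removing C leaves 2 components; it is not a cut vertex. No other vertex is a cut vertex either.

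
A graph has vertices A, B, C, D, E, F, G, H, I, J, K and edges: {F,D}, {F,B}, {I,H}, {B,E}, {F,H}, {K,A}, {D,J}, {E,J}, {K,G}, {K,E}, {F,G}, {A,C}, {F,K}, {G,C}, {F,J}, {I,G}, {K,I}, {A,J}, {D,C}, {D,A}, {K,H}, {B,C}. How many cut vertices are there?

Removing B, for instance, still leaves 1 component. No single vertex removal increases the component count — the graph has no articulation points.

0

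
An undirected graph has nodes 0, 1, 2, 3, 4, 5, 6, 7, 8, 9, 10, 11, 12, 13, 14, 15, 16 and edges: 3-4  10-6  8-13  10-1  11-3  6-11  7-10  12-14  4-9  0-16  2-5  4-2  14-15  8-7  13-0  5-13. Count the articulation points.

Removing 0 increases the component count from 2 to 3, so 0 is a cut vertex.
Removing 4 increases the component count from 2 to 3, so 4 is a cut vertex.
Removing 10 increases the component count from 2 to 3, so 10 is a cut vertex.
Likewise 13, 14 are cut vertices.
By contrast removing 5 leaves 2 components; it is not a cut vertex. No other vertex is a cut vertex either.

5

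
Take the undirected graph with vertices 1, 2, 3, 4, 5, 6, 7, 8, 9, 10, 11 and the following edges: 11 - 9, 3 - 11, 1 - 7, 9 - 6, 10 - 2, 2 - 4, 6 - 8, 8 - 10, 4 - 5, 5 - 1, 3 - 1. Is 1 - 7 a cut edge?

Yes

Removing 1 - 7 leaves no path between 1 and 7: the component count goes from 1 to 2. So it is a bridge.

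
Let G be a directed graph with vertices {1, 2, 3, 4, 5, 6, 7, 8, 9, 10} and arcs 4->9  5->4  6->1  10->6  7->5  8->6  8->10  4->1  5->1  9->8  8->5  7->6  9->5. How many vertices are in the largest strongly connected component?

{4, 5, 8, 9} are all mutually reachable — one SCC of size 4.
{7} is an SCC by itself.
{3} is an SCC by itself.
{10} is an SCC by itself.
{1} is an SCC by itself.
(and 2 more singleton SCCs)
The largest has 4 vertices.

4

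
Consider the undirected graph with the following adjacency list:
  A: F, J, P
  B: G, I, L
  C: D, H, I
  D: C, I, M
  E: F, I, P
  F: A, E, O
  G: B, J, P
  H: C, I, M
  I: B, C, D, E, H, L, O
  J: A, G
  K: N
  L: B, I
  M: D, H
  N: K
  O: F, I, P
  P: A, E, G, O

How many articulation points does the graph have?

Removing I increases the component count from 2 to 3, so I is a cut vertex.
By contrast removing K leaves 2 components; it is not a cut vertex. No other vertex is a cut vertex either.

1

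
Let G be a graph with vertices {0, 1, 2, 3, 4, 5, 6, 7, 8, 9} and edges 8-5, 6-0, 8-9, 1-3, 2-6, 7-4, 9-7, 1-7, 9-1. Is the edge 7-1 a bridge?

No

After removing 7-1, the path 7-9-1 still connects them, so the edge is not a bridge.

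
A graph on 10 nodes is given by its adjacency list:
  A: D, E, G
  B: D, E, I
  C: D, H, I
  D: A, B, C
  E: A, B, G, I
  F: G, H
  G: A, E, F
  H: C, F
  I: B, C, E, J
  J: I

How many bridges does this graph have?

1

The edges on the cycle D-A-G-F-H-C-D are not bridges since each lies on that cycle.
But removing I-J disconnects I from J — this is a bridge.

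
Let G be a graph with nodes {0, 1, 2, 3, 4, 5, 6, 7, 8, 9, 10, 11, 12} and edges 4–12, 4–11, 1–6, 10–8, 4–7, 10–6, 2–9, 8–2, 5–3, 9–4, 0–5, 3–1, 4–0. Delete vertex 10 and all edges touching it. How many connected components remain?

With 10 gone, the remaining components are: {0, 1, 2, 3, 4, 5, 6, 7, 8, 9, 11, 12}.
That is 1 component.

1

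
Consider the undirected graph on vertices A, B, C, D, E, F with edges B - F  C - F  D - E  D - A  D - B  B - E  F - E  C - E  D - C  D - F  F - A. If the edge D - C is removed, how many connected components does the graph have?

D and C are still connected via D-F-C, so the component count stays at 1.

1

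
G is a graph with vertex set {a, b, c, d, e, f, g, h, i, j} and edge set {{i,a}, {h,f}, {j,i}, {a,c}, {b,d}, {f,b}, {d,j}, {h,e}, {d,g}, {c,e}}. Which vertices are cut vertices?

Removing d increases the component count from 1 to 2, so d is a cut vertex.
By contrast removing j leaves 1 component; it is not a cut vertex. No other vertex is a cut vertex either.

d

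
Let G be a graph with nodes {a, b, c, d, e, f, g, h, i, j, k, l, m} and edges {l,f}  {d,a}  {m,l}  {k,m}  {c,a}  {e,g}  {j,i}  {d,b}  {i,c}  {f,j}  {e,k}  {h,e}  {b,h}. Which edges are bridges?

The edges on the cycle d-b-h-e-k-m-l-f-j-i-c-a-d are not bridges since each lies on that cycle.
But removing e-g disconnects e from g — this is a bridge.

e-g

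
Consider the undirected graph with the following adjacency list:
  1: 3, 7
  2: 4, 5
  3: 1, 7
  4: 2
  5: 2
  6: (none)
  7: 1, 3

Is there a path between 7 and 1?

Yes

From 7 we can reach 1, 3, 7, which includes 1.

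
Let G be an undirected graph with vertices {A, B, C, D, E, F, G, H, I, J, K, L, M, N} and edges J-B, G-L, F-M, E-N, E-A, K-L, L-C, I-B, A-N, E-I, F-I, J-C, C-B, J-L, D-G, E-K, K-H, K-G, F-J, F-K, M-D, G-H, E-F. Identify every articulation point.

Removing E increases the component count from 1 to 2, so E is a cut vertex.
By contrast removing N leaves 1 component; it is not a cut vertex. No other vertex is a cut vertex either.

E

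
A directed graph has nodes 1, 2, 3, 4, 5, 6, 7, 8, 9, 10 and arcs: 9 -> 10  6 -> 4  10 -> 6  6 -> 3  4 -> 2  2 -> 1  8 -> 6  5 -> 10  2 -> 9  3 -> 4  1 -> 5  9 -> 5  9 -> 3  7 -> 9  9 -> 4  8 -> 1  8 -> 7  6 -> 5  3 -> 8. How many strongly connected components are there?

1

{1, 2, 3, 4, 5, 6, 7, 8, 9, 10} are all mutually reachable — one SCC of size 10.
That gives 1 strongly connected component.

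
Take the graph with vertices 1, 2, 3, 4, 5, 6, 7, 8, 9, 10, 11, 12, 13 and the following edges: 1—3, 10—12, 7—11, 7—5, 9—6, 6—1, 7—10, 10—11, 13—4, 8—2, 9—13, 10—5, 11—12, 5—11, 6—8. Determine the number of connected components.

2

Starting from 5 we can reach 5, 7, 10, 11, 12. That is one component of size 5.
Starting from 1 we can reach 1, 2, 3, 4, 6, 8, 9, 13. That is one component of size 8.
Total: 2 components.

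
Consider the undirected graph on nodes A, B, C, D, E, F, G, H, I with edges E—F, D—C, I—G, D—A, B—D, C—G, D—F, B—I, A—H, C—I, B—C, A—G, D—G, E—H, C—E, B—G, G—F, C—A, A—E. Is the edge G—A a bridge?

After removing G—A, the path G-D-A still connects them, so the edge is not a bridge.

No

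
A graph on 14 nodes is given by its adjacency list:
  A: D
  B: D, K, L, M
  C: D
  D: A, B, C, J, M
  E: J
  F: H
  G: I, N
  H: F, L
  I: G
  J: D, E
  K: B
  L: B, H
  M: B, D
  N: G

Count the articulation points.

Removing B increases the component count from 2 to 4, so B is a cut vertex.
Removing D increases the component count from 2 to 5, so D is a cut vertex.
Removing G increases the component count from 2 to 3, so G is a cut vertex.
Likewise H, J, L are cut vertices.
By contrast removing A leaves 2 components; it is not a cut vertex. No other vertex is a cut vertex either.

6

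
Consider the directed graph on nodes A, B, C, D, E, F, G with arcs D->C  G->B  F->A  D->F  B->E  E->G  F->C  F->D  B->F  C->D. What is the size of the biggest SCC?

{C, D, F} are all mutually reachable — one SCC of size 3.
{B, E, G} are all mutually reachable — one SCC of size 3.
{A} is an SCC by itself.
The largest has 3 vertices.

3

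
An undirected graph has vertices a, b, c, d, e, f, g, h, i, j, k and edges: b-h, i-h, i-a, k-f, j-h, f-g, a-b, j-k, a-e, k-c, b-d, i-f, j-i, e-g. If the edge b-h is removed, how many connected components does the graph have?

b and h are still connected via b-a-i-h, so the component count stays at 1.

1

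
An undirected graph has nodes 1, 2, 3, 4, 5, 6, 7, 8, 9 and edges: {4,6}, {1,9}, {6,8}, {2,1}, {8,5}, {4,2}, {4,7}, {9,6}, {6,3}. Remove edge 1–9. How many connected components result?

1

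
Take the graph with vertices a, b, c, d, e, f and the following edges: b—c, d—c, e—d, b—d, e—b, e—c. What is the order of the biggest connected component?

a is isolated — a component by itself.
f is isolated — a component by itself.
Starting from b we can reach b, c, d, e. That is one component of size 4.
The largest has 4 vertices.

4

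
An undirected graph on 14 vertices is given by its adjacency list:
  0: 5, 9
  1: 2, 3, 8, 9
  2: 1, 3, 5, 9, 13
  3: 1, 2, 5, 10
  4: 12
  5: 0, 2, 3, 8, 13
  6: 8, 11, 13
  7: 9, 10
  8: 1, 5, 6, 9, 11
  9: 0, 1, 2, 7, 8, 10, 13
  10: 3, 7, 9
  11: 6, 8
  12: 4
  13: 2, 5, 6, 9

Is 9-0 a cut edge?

No

After removing 9-0, the path 9-8-5-0 still connects them, so the edge is not a bridge.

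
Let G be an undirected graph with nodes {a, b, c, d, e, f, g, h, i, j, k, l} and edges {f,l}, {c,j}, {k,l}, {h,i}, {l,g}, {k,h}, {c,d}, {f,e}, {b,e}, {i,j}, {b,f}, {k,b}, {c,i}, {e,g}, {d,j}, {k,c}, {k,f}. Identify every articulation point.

k

Removing k increases the component count from 2 to 3, so k is a cut vertex.
By contrast removing h leaves 2 components; it is not a cut vertex. No other vertex is a cut vertex either.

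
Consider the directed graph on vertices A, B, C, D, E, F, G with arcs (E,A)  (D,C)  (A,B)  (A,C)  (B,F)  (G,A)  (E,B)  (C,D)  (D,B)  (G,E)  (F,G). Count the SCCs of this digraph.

1

{A, B, C, D, E, F, G} are all mutually reachable — one SCC of size 7.
That gives 1 strongly connected component.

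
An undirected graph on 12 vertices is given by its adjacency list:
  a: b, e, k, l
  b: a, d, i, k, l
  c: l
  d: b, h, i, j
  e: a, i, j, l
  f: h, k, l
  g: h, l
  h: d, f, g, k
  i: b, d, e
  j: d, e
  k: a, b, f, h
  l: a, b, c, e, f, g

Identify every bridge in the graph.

The edges on the cycle l-a-e-i-d-h-g-l are not bridges since each lies on that cycle.
But removing l-c disconnects l from c — this is a bridge.

c-l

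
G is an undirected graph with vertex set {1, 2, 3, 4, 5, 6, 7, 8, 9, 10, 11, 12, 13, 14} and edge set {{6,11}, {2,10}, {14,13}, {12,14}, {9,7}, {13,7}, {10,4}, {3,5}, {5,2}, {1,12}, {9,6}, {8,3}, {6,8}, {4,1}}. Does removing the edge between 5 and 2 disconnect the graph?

No

After removing 5—2, the path 5-3-8-6-9-7-13-14-12-1-4-10-2 still connects them, so the edge is not a bridge.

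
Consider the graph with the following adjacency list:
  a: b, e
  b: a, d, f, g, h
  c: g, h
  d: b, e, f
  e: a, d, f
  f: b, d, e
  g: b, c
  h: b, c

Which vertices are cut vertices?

Removing b increases the component count from 1 to 2, so b is a cut vertex.
By contrast removing c leaves 1 component; it is not a cut vertex. No other vertex is a cut vertex either.

b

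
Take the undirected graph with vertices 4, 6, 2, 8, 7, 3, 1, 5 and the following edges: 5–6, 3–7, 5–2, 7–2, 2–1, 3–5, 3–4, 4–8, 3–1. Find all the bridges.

3-4, 4-8, 5-6

The edges on the cycle 3-7-2-1-3 are not bridges since each lies on that cycle.
But removing 6–5 disconnects 6 from 5; removing 4–8 disconnects 4 from 8; removing 4–3 disconnects 4 from 3 — these are bridges.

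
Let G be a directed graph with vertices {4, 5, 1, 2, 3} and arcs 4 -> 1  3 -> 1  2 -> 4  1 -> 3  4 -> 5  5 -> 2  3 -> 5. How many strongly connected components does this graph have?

1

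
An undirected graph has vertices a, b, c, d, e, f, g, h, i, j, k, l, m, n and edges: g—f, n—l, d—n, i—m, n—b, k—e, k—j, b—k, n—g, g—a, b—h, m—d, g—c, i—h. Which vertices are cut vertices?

Removing b increases the component count from 1 to 2, so b is a cut vertex.
Removing g increases the component count from 1 to 4, so g is a cut vertex.
Removing k increases the component count from 1 to 3, so k is a cut vertex.
Likewise n is a cut vertex.
By contrast removing d leaves 1 component; it is not a cut vertex. No other vertex is a cut vertex either.

b, g, k, n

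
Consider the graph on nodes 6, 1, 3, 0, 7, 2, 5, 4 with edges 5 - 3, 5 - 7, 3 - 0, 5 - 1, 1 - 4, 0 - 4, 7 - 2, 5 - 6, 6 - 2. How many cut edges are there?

0

The edges on the cycle 5-7-2-6-5 are not bridges since each lies on that cycle.
Every edge lies on some cycle, so there are no bridges.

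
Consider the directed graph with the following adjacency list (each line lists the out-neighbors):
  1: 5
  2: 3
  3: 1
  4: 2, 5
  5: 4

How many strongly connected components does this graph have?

1

{1, 2, 3, 4, 5} are all mutually reachable — one SCC of size 5.
That gives 1 strongly connected component.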